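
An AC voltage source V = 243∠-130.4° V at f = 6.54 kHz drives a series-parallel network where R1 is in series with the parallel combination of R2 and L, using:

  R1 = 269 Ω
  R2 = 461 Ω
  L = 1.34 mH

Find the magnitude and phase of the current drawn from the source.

Step 1 — Angular frequency: ω = 2π·f = 2π·6540 = 4.109e+04 rad/s.
Step 2 — Component impedances:
  R1: Z = R = 269 Ω
  R2: Z = R = 461 Ω
  L: Z = jωL = j·4.109e+04·0.00134 = 0 + j55.06 Ω
Step 3 — Parallel branch: R2 || L = 1/(1/R2 + 1/L) = 6.484 + j54.29 Ω.
Step 4 — Series with R1: Z_total = R1 + (R2 || L) = 275.5 + j54.29 Ω = 280.8∠11.1° Ω.
Step 5 — Source phasor: V = 243∠-130.4° V = -157.5 - j185.1 V.
Step 6 — Ohm's law: I = V / Z_total = (-157.5 - j185.1) / (275.5 + j54.29) = -0.6778 - j0.5382 A.
Step 7 — Convert to polar: |I| = 0.8654 A, ∠I = -141.5°.

I = 0.8654∠-141.5° A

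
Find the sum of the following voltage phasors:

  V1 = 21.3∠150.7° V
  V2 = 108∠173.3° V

Step 1 — Convert each phasor to rectangular form:
  V1 = 21.3·(cos(150.7°) + j·sin(150.7°)) = -18.58 + j10.42 V
  V2 = 108·(cos(173.3°) + j·sin(173.3°)) = -107.3 + j12.6 V
Step 2 — Sum components: V_total = -125.8 + j23.02 V.
Step 3 — Convert to polar: |V_total| = 127.9 V, ∠V_total = 169.6°.

V_total = 127.9∠169.6° V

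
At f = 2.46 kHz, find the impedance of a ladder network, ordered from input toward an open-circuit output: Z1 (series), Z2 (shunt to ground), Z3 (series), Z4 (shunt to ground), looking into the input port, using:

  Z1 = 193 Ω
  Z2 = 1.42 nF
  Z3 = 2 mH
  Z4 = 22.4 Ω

Step 1 — Angular frequency: ω = 2π·f = 2π·2460 = 1.546e+04 rad/s.
Step 2 — Component impedances:
  Z1: Z = R = 193 Ω
  Z2: Z = 1/(jωC) = -j/(ω·C) = 0 - j4.556e+04 Ω
  Z3: Z = jωL = j·1.546e+04·0.002 = 0 + j30.91 Ω
  Z4: Z = R = 22.4 Ω
Step 3 — Ladder network (open output): work backward from the far end, alternating series and parallel combinations. Z_in = 215.4 + j30.92 Ω = 217.6∠8.2° Ω.

Z = 215.4 + j30.92 Ω = 217.6∠8.2° Ω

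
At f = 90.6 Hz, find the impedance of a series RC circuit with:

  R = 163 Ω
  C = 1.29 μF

Step 1 — Angular frequency: ω = 2π·f = 2π·90.6 = 569.3 rad/s.
Step 2 — Component impedances:
  R: Z = R = 163 Ω
  C: Z = 1/(jωC) = -j/(ω·C) = 0 - j1362 Ω
Step 3 — Series combination: Z_total = R + C = 163 - j1362 Ω = 1371∠-83.2° Ω.

Z = 163 - j1362 Ω = 1371∠-83.2° Ω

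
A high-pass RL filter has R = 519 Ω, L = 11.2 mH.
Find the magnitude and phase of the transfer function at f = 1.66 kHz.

Step 1 — Angular frequency: ω = 2π·1660 = 1.043e+04 rad/s.
Step 2 — Transfer function: H(jω) = jωL/(R + jωL).
Step 3 — Numerator jωL = j·116.8; denominator R + jωL = 519 + j116.8.
Step 4 — H = 0.04822 + j0.2142.
Step 5 — Magnitude: |H| = 0.2196 (-13.2 dB); phase: φ = 77.3°.

|H| = 0.2196 (-13.2 dB), φ = 77.3°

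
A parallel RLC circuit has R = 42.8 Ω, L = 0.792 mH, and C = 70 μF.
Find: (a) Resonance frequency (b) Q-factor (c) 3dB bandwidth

Step 1 — Resonance: ω₀ = 1/√(LC) = 1/√(0.000792·7e-05) = 4247 rad/s.
Step 2 — f₀ = ω₀/(2π) = 675.9 Hz.
Step 3 — Parallel Q: Q = R/(ω₀L) = 42.8/(4247·0.000792) = 12.72.
Step 4 — Bandwidth: Δω = ω₀/Q = 333.8 rad/s; BW = Δω/(2π) = 53.12 Hz.

(a) f₀ = 675.9 Hz  (b) Q = 12.72  (c) BW = 53.12 Hz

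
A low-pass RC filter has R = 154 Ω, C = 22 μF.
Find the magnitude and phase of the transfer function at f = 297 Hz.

Step 1 — Angular frequency: ω = 2π·297 = 1866 rad/s.
Step 2 — Transfer function: H(jω) = 1/(1 + jωRC).
Step 3 — Denominator: 1 + jωRC = 1 + j·1866·154·2.2e-05 = 1 + j6.322.
Step 4 — H = 0.02441 - j0.1543.
Step 5 — Magnitude: |H| = 0.1562 (-16.1 dB); phase: φ = -81.0°.

|H| = 0.1562 (-16.1 dB), φ = -81.0°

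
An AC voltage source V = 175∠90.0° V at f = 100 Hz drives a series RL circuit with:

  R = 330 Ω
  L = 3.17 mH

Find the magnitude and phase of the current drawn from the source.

Step 1 — Angular frequency: ω = 2π·f = 2π·100 = 628.3 rad/s.
Step 2 — Component impedances:
  R: Z = R = 330 Ω
  L: Z = jωL = j·628.3·0.00317 = 0 + j1.992 Ω
Step 3 — Series combination: Z_total = R + L = 330 + j1.992 Ω = 330∠0.3° Ω.
Step 4 — Source phasor: V = 175∠90.0° V = 0 + j175 V.
Step 5 — Ohm's law: I = V / Z_total = (0 + j175) / (330 + j1.992) = 0.003201 + j0.5303 A.
Step 6 — Convert to polar: |I| = 0.5303 A, ∠I = 89.7°.

I = 0.5303∠89.7° A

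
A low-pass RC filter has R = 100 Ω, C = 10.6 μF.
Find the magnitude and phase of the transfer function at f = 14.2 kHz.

Step 1 — Angular frequency: ω = 2π·1.42e+04 = 8.922e+04 rad/s.
Step 2 — Transfer function: H(jω) = 1/(1 + jωRC).
Step 3 — Denominator: 1 + jωRC = 1 + j·8.922e+04·100·1.06e-05 = 1 + j94.57.
Step 4 — H = 0.0001118 - j0.01057.
Step 5 — Magnitude: |H| = 0.01057 (-39.5 dB); phase: φ = -89.4°.

|H| = 0.01057 (-39.5 dB), φ = -89.4°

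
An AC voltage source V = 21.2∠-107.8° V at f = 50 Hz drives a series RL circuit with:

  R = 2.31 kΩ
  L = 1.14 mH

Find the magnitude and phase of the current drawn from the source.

Step 1 — Angular frequency: ω = 2π·f = 2π·50 = 314.2 rad/s.
Step 2 — Component impedances:
  R: Z = R = 2310 Ω
  L: Z = jωL = j·314.2·0.00114 = 0 + j0.3581 Ω
Step 3 — Series combination: Z_total = R + L = 2310 + j0.3581 Ω = 2310∠0.0° Ω.
Step 4 — Source phasor: V = 21.2∠-107.8° V = -6.481 - j20.19 V.
Step 5 — Ohm's law: I = V / Z_total = (-6.481 - j20.19) / (2310 + j0.3581) = -0.002807 - j0.008738 A.
Step 6 — Convert to polar: |I| = 0.009177 A, ∠I = -107.8°.

I = 0.009177∠-107.8° A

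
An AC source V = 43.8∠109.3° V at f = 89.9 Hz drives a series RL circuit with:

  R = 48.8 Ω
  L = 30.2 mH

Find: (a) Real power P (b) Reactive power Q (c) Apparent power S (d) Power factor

Step 1 — Angular frequency: ω = 2π·f = 2π·89.9 = 564.9 rad/s.
Step 2 — Component impedances:
  R: Z = R = 48.8 Ω
  L: Z = jωL = j·564.9·0.0302 = 0 + j17.06 Ω
Step 3 — Series combination: Z_total = R + L = 48.8 + j17.06 Ω = 51.7∠19.3° Ω.
Step 4 — Source phasor: V = 43.8∠109.3° V = -14.48 + j41.34 V.
Step 5 — Current: I = V / Z = -0.0004763 + j0.8473 A = 0.8473∠90.0° A.
Step 6 — Complex power: S = V·I* = 35.03 + j12.25 VA.
Step 7 — Real power: P = Re(S) = 35.03 W.
Step 8 — Reactive power: Q = Im(S) = 12.25 VAR.
Step 9 — Apparent power: |S| = 37.11 VA.
Step 10 — Power factor: PF = P/|S| = 0.944 (lagging).

(a) P = 35.03 W  (b) Q = 12.25 VAR  (c) S = 37.11 VA  (d) PF = 0.944 (lagging)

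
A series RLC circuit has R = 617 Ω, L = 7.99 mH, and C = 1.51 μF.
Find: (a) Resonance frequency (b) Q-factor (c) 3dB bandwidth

Step 1 — Resonance: ω₀ = 1/√(LC) = 1/√(0.00799·1.51e-06) = 9104 rad/s.
Step 2 — f₀ = ω₀/(2π) = 1449 Hz.
Step 3 — Series Q: Q = ω₀L/R = 9104·0.00799/617 = 0.1179.
Step 4 — Bandwidth: Δω = ω₀/Q = 7.722e+04 rad/s; BW = Δω/(2π) = 1.229e+04 Hz.

(a) f₀ = 1449 Hz  (b) Q = 0.1179  (c) BW = 1.229e+04 Hz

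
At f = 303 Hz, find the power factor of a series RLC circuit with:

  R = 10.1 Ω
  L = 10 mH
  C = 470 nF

Step 1 — Angular frequency: ω = 2π·f = 2π·303 = 1904 rad/s.
Step 2 — Component impedances:
  R: Z = R = 10.1 Ω
  L: Z = jωL = j·1904·0.01 = 0 + j19.04 Ω
  C: Z = 1/(jωC) = -j/(ω·C) = 0 - j1118 Ω
Step 3 — Series combination: Z_total = R + L + C = 10.1 - j1099 Ω = 1099∠-89.5° Ω.
Step 4 — Power factor: PF = cos(φ) = Re(Z)/|Z| = 10.1/1098.6 = 0.009194.
Step 5 — Type: Im(Z) = -1099 ⇒ leading (phase φ = -89.5°).

PF = 0.009194 (leading, φ = -89.5°)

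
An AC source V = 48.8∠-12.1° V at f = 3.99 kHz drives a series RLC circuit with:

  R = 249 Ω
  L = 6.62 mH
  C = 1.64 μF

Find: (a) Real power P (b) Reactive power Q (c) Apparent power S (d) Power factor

Step 1 — Angular frequency: ω = 2π·f = 2π·3990 = 2.507e+04 rad/s.
Step 2 — Component impedances:
  R: Z = R = 249 Ω
  L: Z = jωL = j·2.507e+04·0.00662 = 0 + j166 Ω
  C: Z = 1/(jωC) = -j/(ω·C) = 0 - j24.32 Ω
Step 3 — Series combination: Z_total = R + L + C = 249 + j141.6 Ω = 286.5∠29.6° Ω.
Step 4 — Source phasor: V = 48.8∠-12.1° V = 47.72 - j10.23 V.
Step 5 — Current: I = V / Z = 0.1271 - j0.1134 A = 0.1704∠-41.7° A.
Step 6 — Complex power: S = V·I* = 7.226 + j4.11 VA.
Step 7 — Real power: P = Re(S) = 7.226 W.
Step 8 — Reactive power: Q = Im(S) = 4.11 VAR.
Step 9 — Apparent power: |S| = 8.313 VA.
Step 10 — Power factor: PF = P/|S| = 0.8692 (lagging).

(a) P = 7.226 W  (b) Q = 4.11 VAR  (c) S = 8.313 VA  (d) PF = 0.8692 (lagging)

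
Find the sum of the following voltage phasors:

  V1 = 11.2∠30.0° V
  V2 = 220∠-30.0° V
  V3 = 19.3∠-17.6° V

Step 1 — Convert each phasor to rectangular form:
  V1 = 11.2·(cos(30.0°) + j·sin(30.0°)) = 9.699 + j5.6 V
  V2 = 220·(cos(-30.0°) + j·sin(-30.0°)) = 190.5 - j110 V
  V3 = 19.3·(cos(-17.6°) + j·sin(-17.6°)) = 18.4 - j5.836 V
Step 2 — Sum components: V_total = 218.6 - j110.2 V.
Step 3 — Convert to polar: |V_total| = 244.8 V, ∠V_total = -26.8°.

V_total = 244.8∠-26.8° V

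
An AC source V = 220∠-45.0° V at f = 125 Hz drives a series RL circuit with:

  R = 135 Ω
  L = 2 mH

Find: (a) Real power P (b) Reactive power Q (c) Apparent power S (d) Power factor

Step 1 — Angular frequency: ω = 2π·f = 2π·125 = 785.4 rad/s.
Step 2 — Component impedances:
  R: Z = R = 135 Ω
  L: Z = jωL = j·785.4·0.002 = 0 + j1.571 Ω
Step 3 — Series combination: Z_total = R + L = 135 + j1.571 Ω = 135∠0.7° Ω.
Step 4 — Source phasor: V = 220∠-45.0° V = 155.6 - j155.6 V.
Step 5 — Current: I = V / Z = 1.139 - j1.166 A = 1.63∠-45.7° A.
Step 6 — Complex power: S = V·I* = 358.5 + j4.171 VA.
Step 7 — Real power: P = Re(S) = 358.5 W.
Step 8 — Reactive power: Q = Im(S) = 4.171 VAR.
Step 9 — Apparent power: |S| = 358.5 VA.
Step 10 — Power factor: PF = P/|S| = 0.9999 (lagging).

(a) P = 358.5 W  (b) Q = 4.171 VAR  (c) S = 358.5 VA  (d) PF = 0.9999 (lagging)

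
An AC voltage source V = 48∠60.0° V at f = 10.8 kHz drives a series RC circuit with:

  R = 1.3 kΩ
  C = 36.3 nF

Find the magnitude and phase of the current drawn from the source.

Step 1 — Angular frequency: ω = 2π·f = 2π·1.08e+04 = 6.786e+04 rad/s.
Step 2 — Component impedances:
  R: Z = R = 1300 Ω
  C: Z = 1/(jωC) = -j/(ω·C) = 0 - j406 Ω
Step 3 — Series combination: Z_total = R + C = 1300 - j406 Ω = 1362∠-17.3° Ω.
Step 4 — Source phasor: V = 48∠60.0° V = 24 + j41.57 V.
Step 5 — Ohm's law: I = V / Z_total = (24 + j41.57) / (1300 - j406) = 0.007723 + j0.03439 A.
Step 6 — Convert to polar: |I| = 0.03524 A, ∠I = 77.3°.

I = 0.03524∠77.3° A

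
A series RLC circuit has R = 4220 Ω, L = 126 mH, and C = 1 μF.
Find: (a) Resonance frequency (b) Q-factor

Step 1 — Resonance condition Im(Z)=0 gives ω₀ = 1/√(LC).
Step 2 — ω₀ = 1/√(0.126·1e-06) = 2817 rad/s.
Step 3 — f₀ = ω₀/(2π) = 448.4 Hz.
Step 4 — Series Q: Q = ω₀L/R = 2817·0.126/4220 = 0.08411.

(a) f₀ = 448.4 Hz  (b) Q = 0.08411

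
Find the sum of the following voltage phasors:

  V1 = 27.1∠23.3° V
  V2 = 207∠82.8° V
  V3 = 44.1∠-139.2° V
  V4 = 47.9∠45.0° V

Step 1 — Convert each phasor to rectangular form:
  V1 = 27.1·(cos(23.3°) + j·sin(23.3°)) = 24.89 + j10.72 V
  V2 = 207·(cos(82.8°) + j·sin(82.8°)) = 25.94 + j205.4 V
  V3 = 44.1·(cos(-139.2°) + j·sin(-139.2°)) = -33.38 - j28.82 V
  V4 = 47.9·(cos(45.0°) + j·sin(45.0°)) = 33.87 + j33.87 V
Step 2 — Sum components: V_total = 51.32 + j221.1 V.
Step 3 — Convert to polar: |V_total| = 227 V, ∠V_total = 76.9°.

V_total = 227∠76.9° V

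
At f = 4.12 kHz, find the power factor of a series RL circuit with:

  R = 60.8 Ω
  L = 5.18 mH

Step 1 — Angular frequency: ω = 2π·f = 2π·4120 = 2.589e+04 rad/s.
Step 2 — Component impedances:
  R: Z = R = 60.8 Ω
  L: Z = jωL = j·2.589e+04·0.00518 = 0 + j134.1 Ω
Step 3 — Series combination: Z_total = R + L = 60.8 + j134.1 Ω = 147.2∠65.6° Ω.
Step 4 — Power factor: PF = cos(φ) = Re(Z)/|Z| = 60.8/147.2 = 0.413.
Step 5 — Type: Im(Z) = 134.1 ⇒ lagging (phase φ = 65.6°).

PF = 0.413 (lagging, φ = 65.6°)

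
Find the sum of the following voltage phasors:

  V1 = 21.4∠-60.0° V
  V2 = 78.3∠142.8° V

Step 1 — Convert each phasor to rectangular form:
  V1 = 21.4·(cos(-60.0°) + j·sin(-60.0°)) = 10.7 - j18.53 V
  V2 = 78.3·(cos(142.8°) + j·sin(142.8°)) = -62.37 + j47.34 V
Step 2 — Sum components: V_total = -51.67 + j28.81 V.
Step 3 — Convert to polar: |V_total| = 59.16 V, ∠V_total = 150.9°.

V_total = 59.16∠150.9° V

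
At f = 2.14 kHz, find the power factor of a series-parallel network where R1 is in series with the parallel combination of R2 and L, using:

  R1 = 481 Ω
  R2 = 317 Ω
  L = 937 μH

Step 1 — Angular frequency: ω = 2π·f = 2π·2140 = 1.345e+04 rad/s.
Step 2 — Component impedances:
  R1: Z = R = 481 Ω
  R2: Z = R = 317 Ω
  L: Z = jωL = j·1.345e+04·0.000937 = 0 + j12.6 Ω
Step 3 — Parallel branch: R2 || L = 1/(1/R2 + 1/L) = 0.4999 + j12.58 Ω.
Step 4 — Series with R1: Z_total = R1 + (R2 || L) = 481.5 + j12.58 Ω = 481.7∠1.5° Ω.
Step 5 — Power factor: PF = cos(φ) = Re(Z)/|Z| = 481.5/481.66 = 0.9997.
Step 6 — Type: Im(Z) = 12.58 ⇒ lagging (phase φ = 1.5°).

PF = 0.9997 (lagging, φ = 1.5°)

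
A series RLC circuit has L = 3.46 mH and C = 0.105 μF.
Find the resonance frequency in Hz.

Step 1 — Resonance condition Im(Z)=0 gives ω₀ = 1/√(LC).
Step 2 — ω₀ = 1/√(0.00346·1.05e-07) = 5.246e+04 rad/s.
Step 3 — f₀ = ω₀/(2π) = 8350 Hz.

f₀ = 8350 Hz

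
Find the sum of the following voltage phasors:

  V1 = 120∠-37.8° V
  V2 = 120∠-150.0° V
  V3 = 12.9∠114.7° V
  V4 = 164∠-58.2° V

Step 1 — Convert each phasor to rectangular form:
  V1 = 120·(cos(-37.8°) + j·sin(-37.8°)) = 94.82 - j73.55 V
  V2 = 120·(cos(-150.0°) + j·sin(-150.0°)) = -103.9 - j60 V
  V3 = 12.9·(cos(114.7°) + j·sin(114.7°)) = -5.39 + j11.72 V
  V4 = 164·(cos(-58.2°) + j·sin(-58.2°)) = 86.42 - j139.4 V
Step 2 — Sum components: V_total = 71.93 - j261.2 V.
Step 3 — Convert to polar: |V_total| = 270.9 V, ∠V_total = -74.6°.

V_total = 270.9∠-74.6° V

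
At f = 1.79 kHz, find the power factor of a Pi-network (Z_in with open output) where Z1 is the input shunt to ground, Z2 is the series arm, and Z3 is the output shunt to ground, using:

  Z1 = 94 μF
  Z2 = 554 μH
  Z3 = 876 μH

Step 1 — Angular frequency: ω = 2π·f = 2π·1790 = 1.125e+04 rad/s.
Step 2 — Component impedances:
  Z1: Z = 1/(jωC) = -j/(ω·C) = 0 - j0.9459 Ω
  Z2: Z = jωL = j·1.125e+04·0.000554 = 0 + j6.231 Ω
  Z3: Z = jωL = j·1.125e+04·0.000876 = 0 + j9.852 Ω
Step 3 — With open output, the series arm Z2 and the output shunt Z3 appear in series to ground: Z2 + Z3 = 0 + j16.08 Ω.
Step 4 — Parallel with input shunt Z1: Z_in = Z1 || (Z2 + Z3) = 0 - j1.005 Ω = 1.005∠-90.0° Ω.
Step 5 — Power factor: PF = cos(φ) = Re(Z)/|Z| = 0/1.005 = 0.
Step 6 — Type: Im(Z) = -1.005 ⇒ leading (phase φ = -90.0°).

PF = 0 (leading, φ = -90.0°)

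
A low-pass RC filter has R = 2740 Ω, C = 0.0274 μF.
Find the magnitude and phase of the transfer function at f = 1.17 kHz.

Step 1 — Angular frequency: ω = 2π·1170 = 7351 rad/s.
Step 2 — Transfer function: H(jω) = 1/(1 + jωRC).
Step 3 — Denominator: 1 + jωRC = 1 + j·7351·2740·2.74e-08 = 1 + j0.5519.
Step 4 — H = 0.7665 - j0.423.
Step 5 — Magnitude: |H| = 0.8755 (-1.2 dB); phase: φ = -28.9°.

|H| = 0.8755 (-1.2 dB), φ = -28.9°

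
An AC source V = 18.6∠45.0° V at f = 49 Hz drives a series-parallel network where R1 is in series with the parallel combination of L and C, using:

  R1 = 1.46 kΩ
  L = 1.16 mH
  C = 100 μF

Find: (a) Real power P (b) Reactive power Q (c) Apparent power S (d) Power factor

Step 1 — Angular frequency: ω = 2π·f = 2π·49 = 307.9 rad/s.
Step 2 — Component impedances:
  R1: Z = R = 1460 Ω
  L: Z = jωL = j·307.9·0.00116 = 0 + j0.3571 Ω
  C: Z = 1/(jωC) = -j/(ω·C) = 0 - j32.48 Ω
Step 3 — Parallel branch: L || C = 1/(1/L + 1/C) = 0 + j0.3611 Ω.
Step 4 — Series with R1: Z_total = R1 + (L || C) = 1460 + j0.3611 Ω = 1460∠0.0° Ω.
Step 5 — Source phasor: V = 18.6∠45.0° V = 13.15 + j13.15 V.
Step 6 — Current: I = V / Z = 0.009011 + j0.009006 A = 0.01274∠45.0° A.
Step 7 — Complex power: S = V·I* = 0.237 + j5.861e-05 VA.
Step 8 — Real power: P = Re(S) = 0.237 W.
Step 9 — Reactive power: Q = Im(S) = 5.861e-05 VAR.
Step 10 — Apparent power: |S| = 0.237 VA.
Step 11 — Power factor: PF = P/|S| = 1 (lagging).

(a) P = 0.237 W  (b) Q = 5.861e-05 VAR  (c) S = 0.237 VA  (d) PF = 1 (lagging)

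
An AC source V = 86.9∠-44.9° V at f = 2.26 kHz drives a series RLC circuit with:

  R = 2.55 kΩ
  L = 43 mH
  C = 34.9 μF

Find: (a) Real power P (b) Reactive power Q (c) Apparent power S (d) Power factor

Step 1 — Angular frequency: ω = 2π·f = 2π·2260 = 1.42e+04 rad/s.
Step 2 — Component impedances:
  R: Z = R = 2550 Ω
  L: Z = jωL = j·1.42e+04·0.043 = 0 + j610.6 Ω
  C: Z = 1/(jωC) = -j/(ω·C) = 0 - j2.018 Ω
Step 3 — Series combination: Z_total = R + L + C = 2550 + j608.6 Ω = 2622∠13.4° Ω.
Step 4 — Source phasor: V = 86.9∠-44.9° V = 61.55 - j61.34 V.
Step 5 — Current: I = V / Z = 0.01741 - j0.02821 A = 0.03315∠-58.3° A.
Step 6 — Complex power: S = V·I* = 2.802 + j0.6687 VA.
Step 7 — Real power: P = Re(S) = 2.802 W.
Step 8 — Reactive power: Q = Im(S) = 0.6687 VAR.
Step 9 — Apparent power: |S| = 2.881 VA.
Step 10 — Power factor: PF = P/|S| = 0.9727 (lagging).

(a) P = 2.802 W  (b) Q = 0.6687 VAR  (c) S = 2.881 VA  (d) PF = 0.9727 (lagging)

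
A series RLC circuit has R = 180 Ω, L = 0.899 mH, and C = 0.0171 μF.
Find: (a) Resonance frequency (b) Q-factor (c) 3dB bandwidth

Step 1 — Resonance: ω₀ = 1/√(LC) = 1/√(0.000899·1.71e-08) = 2.55e+05 rad/s.
Step 2 — f₀ = ω₀/(2π) = 4.059e+04 Hz.
Step 3 — Series Q: Q = ω₀L/R = 2.55e+05·0.000899/180 = 1.274.
Step 4 — Bandwidth: Δω = ω₀/Q = 2.002e+05 rad/s; BW = Δω/(2π) = 3.187e+04 Hz.

(a) f₀ = 4.059e+04 Hz  (b) Q = 1.274  (c) BW = 3.187e+04 Hz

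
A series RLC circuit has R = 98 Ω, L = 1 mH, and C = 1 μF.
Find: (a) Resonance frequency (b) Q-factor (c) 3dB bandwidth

Step 1 — Resonance: ω₀ = 1/√(LC) = 1/√(0.001·1e-06) = 3.162e+04 rad/s.
Step 2 — f₀ = ω₀/(2π) = 5033 Hz.
Step 3 — Series Q: Q = ω₀L/R = 3.162e+04·0.001/98 = 0.3227.
Step 4 — Bandwidth: Δω = ω₀/Q = 9.8e+04 rad/s; BW = Δω/(2π) = 1.56e+04 Hz.

(a) f₀ = 5033 Hz  (b) Q = 0.3227  (c) BW = 1.56e+04 Hz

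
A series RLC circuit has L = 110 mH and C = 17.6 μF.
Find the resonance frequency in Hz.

Step 1 — Resonance condition Im(Z)=0 gives ω₀ = 1/√(LC).
Step 2 — ω₀ = 1/√(0.11·1.76e-05) = 718.7 rad/s.
Step 3 — f₀ = ω₀/(2π) = 114.4 Hz.

f₀ = 114.4 Hz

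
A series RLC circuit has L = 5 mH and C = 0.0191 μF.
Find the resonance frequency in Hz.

Step 1 — Resonance condition Im(Z)=0 gives ω₀ = 1/√(LC).
Step 2 — ω₀ = 1/√(0.005·1.91e-08) = 1.023e+05 rad/s.
Step 3 — f₀ = ω₀/(2π) = 1.629e+04 Hz.

f₀ = 1.629e+04 Hz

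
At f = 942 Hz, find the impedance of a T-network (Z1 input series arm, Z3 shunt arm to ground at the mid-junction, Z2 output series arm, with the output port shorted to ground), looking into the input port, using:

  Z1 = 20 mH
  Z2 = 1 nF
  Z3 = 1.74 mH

Step 1 — Angular frequency: ω = 2π·f = 2π·942 = 5919 rad/s.
Step 2 — Component impedances:
  Z1: Z = jωL = j·5919·0.02 = 0 + j118.4 Ω
  Z2: Z = 1/(jωC) = -j/(ω·C) = 0 - j1.69e+05 Ω
  Z3: Z = jωL = j·5919·0.00174 = 0 + j10.3 Ω
Step 3 — With the output port shorted to ground, the output series arm Z2 runs from the junction to ground; the shunt arm Z3 also runs from the junction to ground. They appear in parallel: Z3 || Z2 = 0 + j10.3 Ω.
Step 4 — Series with input arm Z1: Z_in = Z1 + (Z3 || Z2) = 0 + j128.7 Ω = 128.7∠90.0° Ω.

Z = 0 + j128.7 Ω = 128.7∠90.0° Ω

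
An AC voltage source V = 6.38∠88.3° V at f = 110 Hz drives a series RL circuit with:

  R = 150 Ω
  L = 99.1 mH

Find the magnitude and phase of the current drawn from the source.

Step 1 — Angular frequency: ω = 2π·f = 2π·110 = 691.2 rad/s.
Step 2 — Component impedances:
  R: Z = R = 150 Ω
  L: Z = jωL = j·691.2·0.0991 = 0 + j68.49 Ω
Step 3 — Series combination: Z_total = R + L = 150 + j68.49 Ω = 164.9∠24.5° Ω.
Step 4 — Source phasor: V = 6.38∠88.3° V = 0.1893 + j6.377 V.
Step 5 — Ohm's law: I = V / Z_total = (0.1893 + j6.377) / (150 + j68.49) = 0.01711 + j0.0347 A.
Step 6 — Convert to polar: |I| = 0.03869 A, ∠I = 63.8°.

I = 0.03869∠63.8° A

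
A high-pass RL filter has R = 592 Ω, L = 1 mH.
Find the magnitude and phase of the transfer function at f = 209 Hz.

Step 1 — Angular frequency: ω = 2π·209 = 1313 rad/s.
Step 2 — Transfer function: H(jω) = jωL/(R + jωL).
Step 3 — Numerator jωL = j·1.313; denominator R + jωL = 592 + j1.313.
Step 4 — H = 4.92e-06 + j0.002218.
Step 5 — Magnitude: |H| = 0.002218 (-53.1 dB); phase: φ = 89.9°.

|H| = 0.002218 (-53.1 dB), φ = 89.9°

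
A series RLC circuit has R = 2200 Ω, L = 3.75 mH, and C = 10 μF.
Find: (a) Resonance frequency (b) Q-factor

Step 1 — Resonance condition Im(Z)=0 gives ω₀ = 1/√(LC).
Step 2 — ω₀ = 1/√(0.00375·1e-05) = 5164 rad/s.
Step 3 — f₀ = ω₀/(2π) = 821.9 Hz.
Step 4 — Series Q: Q = ω₀L/R = 5164·0.00375/2200 = 0.008802.

(a) f₀ = 821.9 Hz  (b) Q = 0.008802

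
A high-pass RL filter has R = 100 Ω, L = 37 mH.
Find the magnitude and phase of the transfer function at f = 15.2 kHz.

Step 1 — Angular frequency: ω = 2π·1.52e+04 = 9.55e+04 rad/s.
Step 2 — Transfer function: H(jω) = jωL/(R + jωL).
Step 3 — Numerator jωL = j·3534; denominator R + jωL = 100 + j3534.
Step 4 — H = 0.9992 + j0.02828.
Step 5 — Magnitude: |H| = 0.9996 (-0.0 dB); phase: φ = 1.6°.

|H| = 0.9996 (-0.0 dB), φ = 1.6°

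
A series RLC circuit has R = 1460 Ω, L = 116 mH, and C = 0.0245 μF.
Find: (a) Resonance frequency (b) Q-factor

Step 1 — Resonance condition Im(Z)=0 gives ω₀ = 1/√(LC).
Step 2 — ω₀ = 1/√(0.116·2.45e-08) = 1.876e+04 rad/s.
Step 3 — f₀ = ω₀/(2π) = 2985 Hz.
Step 4 — Series Q: Q = ω₀L/R = 1.876e+04·0.116/1460 = 1.49.

(a) f₀ = 2985 Hz  (b) Q = 1.49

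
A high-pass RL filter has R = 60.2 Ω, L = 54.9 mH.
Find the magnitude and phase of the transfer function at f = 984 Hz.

Step 1 — Angular frequency: ω = 2π·984 = 6183 rad/s.
Step 2 — Transfer function: H(jω) = jωL/(R + jωL).
Step 3 — Numerator jωL = j·339.4; denominator R + jωL = 60.2 + j339.4.
Step 4 — H = 0.9695 + j0.1719.
Step 5 — Magnitude: |H| = 0.9846 (-0.1 dB); phase: φ = 10.1°.

|H| = 0.9846 (-0.1 dB), φ = 10.1°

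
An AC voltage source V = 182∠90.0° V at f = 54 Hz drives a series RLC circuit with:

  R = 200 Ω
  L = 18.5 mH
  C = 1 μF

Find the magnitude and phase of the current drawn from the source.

Step 1 — Angular frequency: ω = 2π·f = 2π·54 = 339.3 rad/s.
Step 2 — Component impedances:
  R: Z = R = 200 Ω
  L: Z = jωL = j·339.3·0.0185 = 0 + j6.277 Ω
  C: Z = 1/(jωC) = -j/(ω·C) = 0 - j2947 Ω
Step 3 — Series combination: Z_total = R + L + C = 200 - j2941 Ω = 2948∠-86.1° Ω.
Step 4 — Source phasor: V = 182∠90.0° V = 0 + j182 V.
Step 5 — Ohm's law: I = V / Z_total = (0 + j182) / (200 - j2941) = -0.0616 + j0.004189 A.
Step 6 — Convert to polar: |I| = 0.06174 A, ∠I = 176.1°.

I = 0.06174∠176.1° A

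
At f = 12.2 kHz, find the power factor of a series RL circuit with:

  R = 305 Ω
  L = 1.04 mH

Step 1 — Angular frequency: ω = 2π·f = 2π·1.22e+04 = 7.665e+04 rad/s.
Step 2 — Component impedances:
  R: Z = R = 305 Ω
  L: Z = jωL = j·7.665e+04·0.00104 = 0 + j79.72 Ω
Step 3 — Series combination: Z_total = R + L = 305 + j79.72 Ω = 315.2∠14.6° Ω.
Step 4 — Power factor: PF = cos(φ) = Re(Z)/|Z| = 305/315.25 = 0.9675.
Step 5 — Type: Im(Z) = 79.72 ⇒ lagging (phase φ = 14.6°).

PF = 0.9675 (lagging, φ = 14.6°)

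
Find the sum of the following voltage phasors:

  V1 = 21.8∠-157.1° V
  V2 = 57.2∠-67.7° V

Step 1 — Convert each phasor to rectangular form:
  V1 = 21.8·(cos(-157.1°) + j·sin(-157.1°)) = -20.08 - j8.483 V
  V2 = 57.2·(cos(-67.7°) + j·sin(-67.7°)) = 21.7 - j52.92 V
Step 2 — Sum components: V_total = 1.623 - j61.4 V.
Step 3 — Convert to polar: |V_total| = 61.43 V, ∠V_total = -88.5°.

V_total = 61.43∠-88.5° V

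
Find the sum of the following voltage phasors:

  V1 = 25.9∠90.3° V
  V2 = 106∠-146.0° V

Step 1 — Convert each phasor to rectangular form:
  V1 = 25.9·(cos(90.3°) + j·sin(90.3°)) = -0.1356 + j25.9 V
  V2 = 106·(cos(-146.0°) + j·sin(-146.0°)) = -87.88 - j59.27 V
Step 2 — Sum components: V_total = -88.01 - j33.37 V.
Step 3 — Convert to polar: |V_total| = 94.13 V, ∠V_total = -159.2°.

V_total = 94.13∠-159.2° V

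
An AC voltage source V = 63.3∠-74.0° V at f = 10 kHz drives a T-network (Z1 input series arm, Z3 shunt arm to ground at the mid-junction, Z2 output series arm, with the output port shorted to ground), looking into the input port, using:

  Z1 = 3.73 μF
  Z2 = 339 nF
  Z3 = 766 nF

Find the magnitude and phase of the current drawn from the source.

Step 1 — Angular frequency: ω = 2π·f = 2π·1e+04 = 6.283e+04 rad/s.
Step 2 — Component impedances:
  Z1: Z = 1/(jωC) = -j/(ω·C) = 0 - j4.267 Ω
  Z2: Z = 1/(jωC) = -j/(ω·C) = 0 - j46.95 Ω
  Z3: Z = 1/(jωC) = -j/(ω·C) = 0 - j20.78 Ω
Step 3 — With the output port shorted to ground, the output series arm Z2 runs from the junction to ground; the shunt arm Z3 also runs from the junction to ground. They appear in parallel: Z3 || Z2 = 0 - j14.4 Ω.
Step 4 — Series with input arm Z1: Z_in = Z1 + (Z3 || Z2) = 0 - j18.67 Ω = 18.67∠-90.0° Ω.
Step 5 — Source phasor: V = 63.3∠-74.0° V = 17.45 - j60.85 V.
Step 6 — Ohm's law: I = V / Z_total = (17.45 - j60.85) / (0 - j18.67) = 3.259 + j0.9345 A.
Step 7 — Convert to polar: |I| = 3.39 A, ∠I = 16.0°.

I = 3.39∠16.0° A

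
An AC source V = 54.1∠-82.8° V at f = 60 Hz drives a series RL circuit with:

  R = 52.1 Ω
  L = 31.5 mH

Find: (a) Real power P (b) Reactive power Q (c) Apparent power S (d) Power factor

Step 1 — Angular frequency: ω = 2π·f = 2π·60 = 377 rad/s.
Step 2 — Component impedances:
  R: Z = R = 52.1 Ω
  L: Z = jωL = j·377·0.0315 = 0 + j11.88 Ω
Step 3 — Series combination: Z_total = R + L = 52.1 + j11.88 Ω = 53.44∠12.8° Ω.
Step 4 — Source phasor: V = 54.1∠-82.8° V = 6.781 - j53.67 V.
Step 5 — Current: I = V / Z = -0.0995 - j1.008 A = 1.012∠-95.6° A.
Step 6 — Complex power: S = V·I* = 53.4 + j12.17 VA.
Step 7 — Real power: P = Re(S) = 53.4 W.
Step 8 — Reactive power: Q = Im(S) = 12.17 VAR.
Step 9 — Apparent power: |S| = 54.77 VA.
Step 10 — Power factor: PF = P/|S| = 0.975 (lagging).

(a) P = 53.4 W  (b) Q = 12.17 VAR  (c) S = 54.77 VA  (d) PF = 0.975 (lagging)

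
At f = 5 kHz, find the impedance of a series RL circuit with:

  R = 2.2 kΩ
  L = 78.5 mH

Step 1 — Angular frequency: ω = 2π·f = 2π·5000 = 3.142e+04 rad/s.
Step 2 — Component impedances:
  R: Z = R = 2200 Ω
  L: Z = jωL = j·3.142e+04·0.0785 = 0 + j2466 Ω
Step 3 — Series combination: Z_total = R + L = 2200 + j2466 Ω = 3305∠48.3° Ω.

Z = 2200 + j2466 Ω = 3305∠48.3° Ω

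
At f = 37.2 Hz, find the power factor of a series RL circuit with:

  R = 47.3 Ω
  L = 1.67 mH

Step 1 — Angular frequency: ω = 2π·f = 2π·37.2 = 233.7 rad/s.
Step 2 — Component impedances:
  R: Z = R = 47.3 Ω
  L: Z = jωL = j·233.7·0.00167 = 0 + j0.3903 Ω
Step 3 — Series combination: Z_total = R + L = 47.3 + j0.3903 Ω = 47.3∠0.5° Ω.
Step 4 — Power factor: PF = cos(φ) = Re(Z)/|Z| = 47.3/47.3 = 1.
Step 5 — Type: Im(Z) = 0.3903 ⇒ lagging (phase φ = 0.5°).

PF = 1 (lagging, φ = 0.5°)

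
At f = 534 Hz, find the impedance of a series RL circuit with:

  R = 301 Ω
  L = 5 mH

Step 1 — Angular frequency: ω = 2π·f = 2π·534 = 3355 rad/s.
Step 2 — Component impedances:
  R: Z = R = 301 Ω
  L: Z = jωL = j·3355·0.005 = 0 + j16.78 Ω
Step 3 — Series combination: Z_total = R + L = 301 + j16.78 Ω = 301.5∠3.2° Ω.

Z = 301 + j16.78 Ω = 301.5∠3.2° Ω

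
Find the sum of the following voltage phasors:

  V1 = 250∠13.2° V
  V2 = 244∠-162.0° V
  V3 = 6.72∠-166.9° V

Step 1 — Convert each phasor to rectangular form:
  V1 = 250·(cos(13.2°) + j·sin(13.2°)) = 243.4 + j57.09 V
  V2 = 244·(cos(-162.0°) + j·sin(-162.0°)) = -232.1 - j75.4 V
  V3 = 6.72·(cos(-166.9°) + j·sin(-166.9°)) = -6.545 - j1.523 V
Step 2 — Sum components: V_total = 4.792 - j19.84 V.
Step 3 — Convert to polar: |V_total| = 20.41 V, ∠V_total = -76.4°.

V_total = 20.41∠-76.4° V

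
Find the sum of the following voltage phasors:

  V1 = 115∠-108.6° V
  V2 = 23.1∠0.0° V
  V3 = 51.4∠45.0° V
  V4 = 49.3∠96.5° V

Step 1 — Convert each phasor to rectangular form:
  V1 = 115·(cos(-108.6°) + j·sin(-108.6°)) = -36.68 - j109 V
  V2 = 23.1·(cos(0.0°) + j·sin(0.0°)) = 23.1 V
  V3 = 51.4·(cos(45.0°) + j·sin(45.0°)) = 36.35 + j36.35 V
  V4 = 49.3·(cos(96.5°) + j·sin(96.5°)) = -5.581 + j48.98 V
Step 2 — Sum components: V_total = 17.18 - j23.66 V.
Step 3 — Convert to polar: |V_total| = 29.25 V, ∠V_total = -54.0°.

V_total = 29.25∠-54.0° V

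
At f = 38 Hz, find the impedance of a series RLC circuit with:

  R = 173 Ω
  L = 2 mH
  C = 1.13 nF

Step 1 — Angular frequency: ω = 2π·f = 2π·38 = 238.8 rad/s.
Step 2 — Component impedances:
  R: Z = R = 173 Ω
  L: Z = jωL = j·238.8·0.002 = 0 + j0.4775 Ω
  C: Z = 1/(jωC) = -j/(ω·C) = 0 - j3.706e+06 Ω
Step 3 — Series combination: Z_total = R + L + C = 173 - j3.706e+06 Ω = 3.706e+06∠-90.0° Ω.

Z = 173 - j3.706e+06 Ω = 3.706e+06∠-90.0° Ω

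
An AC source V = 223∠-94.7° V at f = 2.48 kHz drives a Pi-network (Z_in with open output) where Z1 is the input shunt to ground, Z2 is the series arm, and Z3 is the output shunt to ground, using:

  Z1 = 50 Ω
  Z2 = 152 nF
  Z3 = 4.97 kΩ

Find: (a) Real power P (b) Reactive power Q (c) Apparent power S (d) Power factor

Step 1 — Angular frequency: ω = 2π·f = 2π·2480 = 1.558e+04 rad/s.
Step 2 — Component impedances:
  Z1: Z = R = 50 Ω
  Z2: Z = 1/(jωC) = -j/(ω·C) = 0 - j422.2 Ω
  Z3: Z = R = 4970 Ω
Step 3 — With open output, the series arm Z2 and the output shunt Z3 appear in series to ground: Z2 + Z3 = 4970 - j422.2 Ω.
Step 4 — Parallel with input shunt Z1: Z_in = Z1 || (Z2 + Z3) = 49.51 - j0.04159 Ω = 49.51∠-0.0° Ω.
Step 5 — Source phasor: V = 223∠-94.7° V = -18.27 - j222.3 V.
Step 6 — Current: I = V / Z = -0.3653 - j4.49 A = 4.505∠-94.7° A.
Step 7 — Complex power: S = V·I* = 1005 - j0.8439 VA.
Step 8 — Real power: P = Re(S) = 1005 W.
Step 9 — Reactive power: Q = Im(S) = -0.8439 VAR.
Step 10 — Apparent power: |S| = 1005 VA.
Step 11 — Power factor: PF = P/|S| = 1 (leading).

(a) P = 1005 W  (b) Q = -0.8439 VAR  (c) S = 1005 VA  (d) PF = 1 (leading)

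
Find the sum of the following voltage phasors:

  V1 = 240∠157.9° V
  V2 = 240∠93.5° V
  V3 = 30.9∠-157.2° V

Step 1 — Convert each phasor to rectangular form:
  V1 = 240·(cos(157.9°) + j·sin(157.9°)) = -222.4 + j90.29 V
  V2 = 240·(cos(93.5°) + j·sin(93.5°)) = -14.65 + j239.6 V
  V3 = 30.9·(cos(-157.2°) + j·sin(-157.2°)) = -28.49 - j11.97 V
Step 2 — Sum components: V_total = -265.5 + j317.9 V.
Step 3 — Convert to polar: |V_total| = 414.2 V, ∠V_total = 129.9°.

V_total = 414.2∠129.9° V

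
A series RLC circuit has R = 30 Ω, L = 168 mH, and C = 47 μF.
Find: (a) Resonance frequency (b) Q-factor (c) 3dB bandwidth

Step 1 — Resonance: ω₀ = 1/√(LC) = 1/√(0.168·4.7e-05) = 355.9 rad/s.
Step 2 — f₀ = ω₀/(2π) = 56.64 Hz.
Step 3 — Series Q: Q = ω₀L/R = 355.9·0.168/30 = 1.993.
Step 4 — Bandwidth: Δω = ω₀/Q = 178.6 rad/s; BW = Δω/(2π) = 28.42 Hz.

(a) f₀ = 56.64 Hz  (b) Q = 1.993  (c) BW = 28.42 Hz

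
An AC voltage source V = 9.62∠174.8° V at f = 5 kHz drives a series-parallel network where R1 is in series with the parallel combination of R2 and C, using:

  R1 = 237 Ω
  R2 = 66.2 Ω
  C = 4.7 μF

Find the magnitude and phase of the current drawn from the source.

Step 1 — Angular frequency: ω = 2π·f = 2π·5000 = 3.142e+04 rad/s.
Step 2 — Component impedances:
  R1: Z = R = 237 Ω
  R2: Z = R = 66.2 Ω
  C: Z = 1/(jωC) = -j/(ω·C) = 0 - j6.773 Ω
Step 3 — Parallel branch: R2 || C = 1/(1/R2 + 1/C) = 0.6857 - j6.702 Ω.
Step 4 — Series with R1: Z_total = R1 + (R2 || C) = 237.7 - j6.702 Ω = 237.8∠-1.6° Ω.
Step 5 — Source phasor: V = 9.62∠174.8° V = -9.58 + j0.8719 V.
Step 6 — Ohm's law: I = V / Z_total = (-9.58 + j0.8719) / (237.7 - j6.702) = -0.04038 + j0.00253 A.
Step 7 — Convert to polar: |I| = 0.04046 A, ∠I = 176.4°.

I = 0.04046∠176.4° A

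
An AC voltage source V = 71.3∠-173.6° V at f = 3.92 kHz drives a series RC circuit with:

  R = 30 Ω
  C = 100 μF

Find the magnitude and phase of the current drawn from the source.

Step 1 — Angular frequency: ω = 2π·f = 2π·3920 = 2.463e+04 rad/s.
Step 2 — Component impedances:
  R: Z = R = 30 Ω
  C: Z = 1/(jωC) = -j/(ω·C) = 0 - j0.406 Ω
Step 3 — Series combination: Z_total = R + C = 30 - j0.406 Ω = 30∠-0.8° Ω.
Step 4 — Source phasor: V = 71.3∠-173.6° V = -70.86 - j7.948 V.
Step 5 — Ohm's law: I = V / Z_total = (-70.86 - j7.948) / (30 - j0.406) = -2.358 - j0.2968 A.
Step 6 — Convert to polar: |I| = 2.376 A, ∠I = -172.8°.

I = 2.376∠-172.8° A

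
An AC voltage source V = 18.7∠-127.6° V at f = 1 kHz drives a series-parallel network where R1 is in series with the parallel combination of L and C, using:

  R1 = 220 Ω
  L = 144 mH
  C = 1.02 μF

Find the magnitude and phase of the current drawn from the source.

Step 1 — Angular frequency: ω = 2π·f = 2π·1000 = 6283 rad/s.
Step 2 — Component impedances:
  R1: Z = R = 220 Ω
  L: Z = jωL = j·6283·0.144 = 0 + j904.8 Ω
  C: Z = 1/(jωC) = -j/(ω·C) = 0 - j156 Ω
Step 3 — Parallel branch: L || C = 1/(1/L + 1/C) = 0 - j188.6 Ω.
Step 4 — Series with R1: Z_total = R1 + (L || C) = 220 - j188.6 Ω = 289.7∠-40.6° Ω.
Step 5 — Source phasor: V = 18.7∠-127.6° V = -11.41 - j14.82 V.
Step 6 — Ohm's law: I = V / Z_total = (-11.41 - j14.82) / (220 - j188.6) = 0.003376 - j0.06445 A.
Step 7 — Convert to polar: |I| = 0.06454 A, ∠I = -87.0°.

I = 0.06454∠-87.0° A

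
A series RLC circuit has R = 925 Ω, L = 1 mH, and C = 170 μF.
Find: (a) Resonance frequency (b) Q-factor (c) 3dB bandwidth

Step 1 — Resonance condition Im(Z)=0 gives ω₀ = 1/√(LC).
Step 2 — ω₀ = 1/√(0.001·0.00017) = 2425 rad/s.
Step 3 — f₀ = ω₀/(2π) = 386 Hz.
Step 4 — Series Q: Q = ω₀L/R = 2425·0.001/925 = 0.002622.
Step 5 — 3dB bandwidth: Δω = ω₀/Q = 9.25e+05 rad/s; BW = Δω/(2π) = 1.472e+05 Hz.

(a) f₀ = 386 Hz  (b) Q = 0.002622  (c) BW = 1.472e+05 Hz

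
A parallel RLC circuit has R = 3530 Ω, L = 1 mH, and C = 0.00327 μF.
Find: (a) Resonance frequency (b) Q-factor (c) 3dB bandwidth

Step 1 — Resonance: ω₀ = 1/√(LC) = 1/√(0.001·3.27e-09) = 5.53e+05 rad/s.
Step 2 — f₀ = ω₀/(2π) = 8.801e+04 Hz.
Step 3 — Parallel Q: Q = R/(ω₀L) = 3530/(5.53e+05·0.001) = 6.383.
Step 4 — Bandwidth: Δω = ω₀/Q = 8.663e+04 rad/s; BW = Δω/(2π) = 1.379e+04 Hz.

(a) f₀ = 8.801e+04 Hz  (b) Q = 6.383  (c) BW = 1.379e+04 Hz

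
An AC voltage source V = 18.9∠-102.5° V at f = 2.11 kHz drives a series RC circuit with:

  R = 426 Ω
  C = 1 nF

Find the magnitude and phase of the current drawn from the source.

Step 1 — Angular frequency: ω = 2π·f = 2π·2110 = 1.326e+04 rad/s.
Step 2 — Component impedances:
  R: Z = R = 426 Ω
  C: Z = 1/(jωC) = -j/(ω·C) = 0 - j7.543e+04 Ω
Step 3 — Series combination: Z_total = R + C = 426 - j7.543e+04 Ω = 7.543e+04∠-89.7° Ω.
Step 4 — Source phasor: V = 18.9∠-102.5° V = -4.091 - j18.45 V.
Step 5 — Ohm's law: I = V / Z_total = (-4.091 - j18.45) / (426 - j7.543e+04) = 0.0002443 - j5.561e-05 A.
Step 6 — Convert to polar: |I| = 0.0002506 A, ∠I = -12.8°.

I = 0.0002506∠-12.8° A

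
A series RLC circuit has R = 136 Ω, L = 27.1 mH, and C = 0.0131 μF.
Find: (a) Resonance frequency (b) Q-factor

Step 1 — Resonance condition Im(Z)=0 gives ω₀ = 1/√(LC).
Step 2 — ω₀ = 1/√(0.0271·1.31e-08) = 5.307e+04 rad/s.
Step 3 — f₀ = ω₀/(2π) = 8447 Hz.
Step 4 — Series Q: Q = ω₀L/R = 5.307e+04·0.0271/136 = 10.58.

(a) f₀ = 8447 Hz  (b) Q = 10.58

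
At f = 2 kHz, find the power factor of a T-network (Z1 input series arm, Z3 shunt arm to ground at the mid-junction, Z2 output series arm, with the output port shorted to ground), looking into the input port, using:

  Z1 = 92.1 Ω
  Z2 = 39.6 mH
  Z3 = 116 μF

Step 1 — Angular frequency: ω = 2π·f = 2π·2000 = 1.257e+04 rad/s.
Step 2 — Component impedances:
  Z1: Z = R = 92.1 Ω
  Z2: Z = jωL = j·1.257e+04·0.0396 = 0 + j497.6 Ω
  Z3: Z = 1/(jωC) = -j/(ω·C) = 0 - j0.686 Ω
Step 3 — With the output port shorted to ground, the output series arm Z2 runs from the junction to ground; the shunt arm Z3 also runs from the junction to ground. They appear in parallel: Z3 || Z2 = 0 - j0.687 Ω.
Step 4 — Series with input arm Z1: Z_in = Z1 + (Z3 || Z2) = 92.1 - j0.687 Ω = 92.1∠-0.4° Ω.
Step 5 — Power factor: PF = cos(φ) = Re(Z)/|Z| = 92.1/92.1 = 1.
Step 6 — Type: Im(Z) = -0.687 ⇒ leading (phase φ = -0.4°).

PF = 1 (leading, φ = -0.4°)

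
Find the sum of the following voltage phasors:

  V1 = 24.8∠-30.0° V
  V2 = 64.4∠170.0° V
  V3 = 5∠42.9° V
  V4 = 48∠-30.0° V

Step 1 — Convert each phasor to rectangular form:
  V1 = 24.8·(cos(-30.0°) + j·sin(-30.0°)) = 21.48 - j12.4 V
  V2 = 64.4·(cos(170.0°) + j·sin(170.0°)) = -63.42 + j11.18 V
  V3 = 5·(cos(42.9°) + j·sin(42.9°)) = 3.663 + j3.404 V
  V4 = 48·(cos(-30.0°) + j·sin(-30.0°)) = 41.57 - j24 V
Step 2 — Sum components: V_total = 3.288 - j21.81 V.
Step 3 — Convert to polar: |V_total| = 22.06 V, ∠V_total = -81.4°.

V_total = 22.06∠-81.4° V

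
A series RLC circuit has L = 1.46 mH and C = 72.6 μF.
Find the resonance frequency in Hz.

Step 1 — Resonance condition Im(Z)=0 gives ω₀ = 1/√(LC).
Step 2 — ω₀ = 1/√(0.00146·7.26e-05) = 3072 rad/s.
Step 3 — f₀ = ω₀/(2π) = 488.8 Hz.

f₀ = 488.8 Hz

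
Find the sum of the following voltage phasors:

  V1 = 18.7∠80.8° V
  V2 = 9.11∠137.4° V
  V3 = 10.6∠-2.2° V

Step 1 — Convert each phasor to rectangular form:
  V1 = 18.7·(cos(80.8°) + j·sin(80.8°)) = 2.99 + j18.46 V
  V2 = 9.11·(cos(137.4°) + j·sin(137.4°)) = -6.706 + j6.166 V
  V3 = 10.6·(cos(-2.2°) + j·sin(-2.2°)) = 10.59 - j0.4069 V
Step 2 — Sum components: V_total = 6.876 + j24.22 V.
Step 3 — Convert to polar: |V_total| = 25.18 V, ∠V_total = 74.1°.

V_total = 25.18∠74.1° V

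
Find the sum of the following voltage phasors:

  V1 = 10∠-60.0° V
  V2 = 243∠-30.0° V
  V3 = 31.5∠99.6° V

Step 1 — Convert each phasor to rectangular form:
  V1 = 10·(cos(-60.0°) + j·sin(-60.0°)) = 5 - j8.66 V
  V2 = 243·(cos(-30.0°) + j·sin(-30.0°)) = 210.4 - j121.5 V
  V3 = 31.5·(cos(99.6°) + j·sin(99.6°)) = -5.253 + j31.06 V
Step 2 — Sum components: V_total = 210.2 - j99.1 V.
Step 3 — Convert to polar: |V_total| = 232.4 V, ∠V_total = -25.2°.

V_total = 232.4∠-25.2° V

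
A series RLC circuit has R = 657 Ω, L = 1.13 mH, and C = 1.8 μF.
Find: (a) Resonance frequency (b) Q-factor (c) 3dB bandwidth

Step 1 — Resonance: ω₀ = 1/√(LC) = 1/√(0.00113·1.8e-06) = 2.217e+04 rad/s.
Step 2 — f₀ = ω₀/(2π) = 3529 Hz.
Step 3 — Series Q: Q = ω₀L/R = 2.217e+04·0.00113/657 = 0.03814.
Step 4 — Bandwidth: Δω = ω₀/Q = 5.814e+05 rad/s; BW = Δω/(2π) = 9.254e+04 Hz.

(a) f₀ = 3529 Hz  (b) Q = 0.03814  (c) BW = 9.254e+04 Hz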